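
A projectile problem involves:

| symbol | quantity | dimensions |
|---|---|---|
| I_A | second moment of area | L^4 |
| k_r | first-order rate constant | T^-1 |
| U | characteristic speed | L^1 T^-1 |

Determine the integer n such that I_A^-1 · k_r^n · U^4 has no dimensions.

Balance the T exponent: (-1)·n from k_r, plus −(0) + 4·(-1) = -4 from the rest, must sum to zero.
−n − 4 = 0, so n = -4.

-4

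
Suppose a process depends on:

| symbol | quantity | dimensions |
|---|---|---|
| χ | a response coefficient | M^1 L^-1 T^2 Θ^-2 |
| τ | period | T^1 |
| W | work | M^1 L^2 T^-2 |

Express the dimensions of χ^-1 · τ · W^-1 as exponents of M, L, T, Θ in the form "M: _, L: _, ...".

Collect each base-dimension exponent across the product:
  M: −(1) + (0) − (1) = -2
  L: −(-1) + (0) − (2) = -1
  T: −(2) + (1) − (-2) = 1
  Θ: −(-2) + (0) − (0) = 2
So the dimensions are [M⁻² L⁻¹ T Θ²].

M: -2, L: -1, T: 1, Θ: 2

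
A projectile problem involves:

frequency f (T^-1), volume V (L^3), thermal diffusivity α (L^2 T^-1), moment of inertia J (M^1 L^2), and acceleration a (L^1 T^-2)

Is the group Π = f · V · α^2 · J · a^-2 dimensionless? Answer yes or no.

no

Sum the exponent of each base dimension across the product:
  M: [f]_M + [V]_M + 2·[α]_M + [J]_M − 2·[a]_M = (0) + (0) + 2·(0) + (1) − 2·(0) = 1
  L: [f]_L + [V]_L + 2·[α]_L + [J]_L − 2·[a]_L = (0) + (3) + 2·(2) + (2) − 2·(1) = 7
  T: [f]_T + [V]_T + 2·[α]_T + [J]_T − 2·[a]_T = (-1) + (0) + 2·(-1) + (0) − 2·(-2) = 1
Net dimensions [M L⁷ T] ≠ [1] — not dimensionless.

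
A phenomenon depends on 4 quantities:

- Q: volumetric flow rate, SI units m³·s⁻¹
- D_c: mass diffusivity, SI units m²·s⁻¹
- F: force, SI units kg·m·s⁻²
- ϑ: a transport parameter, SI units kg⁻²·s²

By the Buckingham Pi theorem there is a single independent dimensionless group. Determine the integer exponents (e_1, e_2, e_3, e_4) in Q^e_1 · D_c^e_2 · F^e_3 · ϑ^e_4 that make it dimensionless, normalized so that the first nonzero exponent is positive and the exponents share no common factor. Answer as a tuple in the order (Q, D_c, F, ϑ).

(2, -4, 2, 1)

M: e_1·(0) + e_2·(0) + e_3·(1) + e_4·(-2) = 0
L: e_1·(3) + e_2·(2) + e_3·(1) + e_4·(0) = 0
T: e_1·(-1) + e_2·(-1) + e_3·(-2) + e_4·(2) = 0
Solving this homogeneous linear system for the smallest-integer solution (first nonzero entry positive) gives (2, -4, 2, 1).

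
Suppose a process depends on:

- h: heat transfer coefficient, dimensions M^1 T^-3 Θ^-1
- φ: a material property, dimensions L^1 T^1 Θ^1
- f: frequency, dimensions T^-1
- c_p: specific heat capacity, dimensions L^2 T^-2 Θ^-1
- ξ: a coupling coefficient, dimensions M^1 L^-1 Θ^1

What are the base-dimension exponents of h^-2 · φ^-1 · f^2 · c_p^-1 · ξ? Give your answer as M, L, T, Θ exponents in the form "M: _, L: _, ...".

M: -1, L: -4, T: 5, Θ: 3

Collect each base-dimension exponent across the product:
  M: −2·(1) − (0) + 2·(0) − (0) + (1) = -1
  L: −2·(0) − (1) + 2·(0) − (2) + (-1) = -4
  T: −2·(-3) − (1) + 2·(-1) − (-2) + (0) = 5
  Θ: −2·(-1) − (1) + 2·(0) − (-1) + (1) = 3
So the dimensions are [M⁻¹ L⁻⁴ T⁵ Θ³].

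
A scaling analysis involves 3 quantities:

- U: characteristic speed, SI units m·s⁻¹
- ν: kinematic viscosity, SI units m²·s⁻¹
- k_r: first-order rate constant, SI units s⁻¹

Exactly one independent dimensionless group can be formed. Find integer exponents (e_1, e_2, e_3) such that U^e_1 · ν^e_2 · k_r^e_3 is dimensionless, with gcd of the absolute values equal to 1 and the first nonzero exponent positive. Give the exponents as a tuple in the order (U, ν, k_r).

L: e_1·(1) + e_2·(2) + e_3·(0) = 0
T: e_1·(-1) + e_2·(-1) + e_3·(-1) = 0
Solving this homogeneous linear system for the smallest-integer solution (first nonzero entry positive) gives (2, -1, -1).

(2, -1, -1)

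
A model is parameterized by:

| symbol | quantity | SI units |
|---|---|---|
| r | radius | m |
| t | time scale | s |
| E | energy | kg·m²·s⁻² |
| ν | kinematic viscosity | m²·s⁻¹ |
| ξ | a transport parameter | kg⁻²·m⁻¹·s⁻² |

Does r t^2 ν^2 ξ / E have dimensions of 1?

Sum the exponent of each base dimension across the product:
  M: [r]_M + 2·[t]_M − [E]_M + 2·[ν]_M + [ξ]_M = (0) + 2·(0) − (1) + 2·(0) + (-2) = -3
  L: [r]_L + 2·[t]_L − [E]_L + 2·[ν]_L + [ξ]_L = (1) + 2·(0) − (2) + 2·(2) + (-1) = 2
  T: [r]_T + 2·[t]_T − [E]_T + 2·[ν]_T + [ξ]_T = (0) + 2·(1) − (-2) + 2·(-1) + (-2) = 0
Net dimensions [M⁻³ L²] ≠ [1] — not dimensionless.

no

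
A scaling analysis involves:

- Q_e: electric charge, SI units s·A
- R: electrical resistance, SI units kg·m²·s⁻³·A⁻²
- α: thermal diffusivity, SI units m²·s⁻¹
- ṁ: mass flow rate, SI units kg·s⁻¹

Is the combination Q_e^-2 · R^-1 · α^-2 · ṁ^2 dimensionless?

Sum the exponent of each base dimension across the product:
  M: −2·[Q_e]_M − [R]_M − 2·[α]_M + 2·[ṁ]_M = −2·(0) − (1) − 2·(0) + 2·(1) = 1
  L: −2·[Q_e]_L − [R]_L − 2·[α]_L + 2·[ṁ]_L = −2·(0) − (2) − 2·(2) + 2·(0) = -6
  T: −2·[Q_e]_T − [R]_T − 2·[α]_T + 2·[ṁ]_T = −2·(1) − (-3) − 2·(-1) + 2·(-1) = 1
  I: −2·[Q_e]_I − [R]_I − 2·[α]_I + 2·[ṁ]_I = −2·(1) − (-2) − 2·(0) + 2·(0) = 0
Net dimensions [M L⁻⁶ T] ≠ [1] — not dimensionless.

no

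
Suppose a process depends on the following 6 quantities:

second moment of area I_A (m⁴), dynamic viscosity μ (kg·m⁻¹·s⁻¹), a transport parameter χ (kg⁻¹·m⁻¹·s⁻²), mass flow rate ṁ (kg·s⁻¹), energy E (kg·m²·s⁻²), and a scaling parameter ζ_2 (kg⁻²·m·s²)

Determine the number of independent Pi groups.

There are 6 variables and 3 base dimensions (M, L, T).
The dimension matrix has rank 3.
Independent dimensionless groups: 6 − 3 = 3.

3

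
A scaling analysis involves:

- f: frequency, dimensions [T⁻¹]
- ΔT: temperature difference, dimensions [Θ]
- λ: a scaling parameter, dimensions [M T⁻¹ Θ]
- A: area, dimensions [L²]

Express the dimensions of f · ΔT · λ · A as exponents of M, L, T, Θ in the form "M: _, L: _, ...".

Collect each base-dimension exponent across the product:
  M: (0) + (0) + (1) + (0) = 1
  L: (0) + (0) + (0) + (2) = 2
  T: (-1) + (0) + (-1) + (0) = -2
  Θ: (0) + (1) + (1) + (0) = 2
So the dimensions are [M L² T⁻² Θ²].

M: 1, L: 2, T: -2, Θ: 2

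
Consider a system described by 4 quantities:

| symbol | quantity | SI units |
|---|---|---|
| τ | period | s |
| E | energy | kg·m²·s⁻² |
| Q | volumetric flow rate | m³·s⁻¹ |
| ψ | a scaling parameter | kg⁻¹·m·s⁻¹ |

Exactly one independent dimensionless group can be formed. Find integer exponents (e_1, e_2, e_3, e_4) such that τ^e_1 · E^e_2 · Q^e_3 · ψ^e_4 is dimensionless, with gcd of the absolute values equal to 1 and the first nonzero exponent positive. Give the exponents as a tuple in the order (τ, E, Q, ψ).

M: e_1·(0) + e_2·(1) + e_3·(0) + e_4·(-1) = 0
L: e_1·(0) + e_2·(2) + e_3·(3) + e_4·(1) = 0
T: e_1·(1) + e_2·(-2) + e_3·(-1) + e_4·(-1) = 0
Solving this homogeneous linear system for the smallest-integer solution (first nonzero entry positive) gives (2, 1, -1, 1).

(2, 1, -1, 1)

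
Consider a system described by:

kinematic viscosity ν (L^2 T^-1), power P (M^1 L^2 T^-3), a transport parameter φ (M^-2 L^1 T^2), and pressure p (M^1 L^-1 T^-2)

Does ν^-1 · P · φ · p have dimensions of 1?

no

Sum the exponent of each base dimension across the product:
  M: −[ν]_M + [P]_M + [φ]_M + [p]_M = −(0) + (1) + (-2) + (1) = 0
  L: −[ν]_L + [P]_L + [φ]_L + [p]_L = −(2) + (2) + (1) + (-1) = 0
  T: −[ν]_T + [P]_T + [φ]_T + [p]_T = −(-1) + (-3) + (2) + (-2) = -2
Net dimensions [T⁻²] ≠ [1] — not dimensionless.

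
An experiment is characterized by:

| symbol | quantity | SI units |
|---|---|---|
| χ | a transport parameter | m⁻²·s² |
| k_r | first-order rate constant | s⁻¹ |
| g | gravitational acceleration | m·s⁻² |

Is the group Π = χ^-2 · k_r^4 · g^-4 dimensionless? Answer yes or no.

Sum the exponent of each base dimension across the product:
  L: −2·[χ]_L + 4·[k_r]_L − 4·[g]_L = −2·(-2) + 4·(0) − 4·(1) = 0
  T: −2·[χ]_T + 4·[k_r]_T − 4·[g]_T = −2·(2) + 4·(-1) − 4·(-2) = 0
All base exponents vanish — dimensionless.

yes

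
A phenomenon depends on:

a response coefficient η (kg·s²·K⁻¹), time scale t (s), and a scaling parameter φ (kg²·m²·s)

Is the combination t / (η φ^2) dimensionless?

no

Sum the exponent of each base dimension across the product:
  M: −[η]_M + [t]_M − 2·[φ]_M = −(1) + (0) − 2·(2) = -5
  L: −[η]_L + [t]_L − 2·[φ]_L = −(0) + (0) − 2·(2) = -4
  T: −[η]_T + [t]_T − 2·[φ]_T = −(2) + (1) − 2·(1) = -3
  Θ: −[η]_Θ + [t]_Θ − 2·[φ]_Θ = −(-1) + (0) − 2·(0) = 1
Net dimensions [M⁻⁵ L⁻⁴ T⁻³ Θ] ≠ [1] — not dimensionless.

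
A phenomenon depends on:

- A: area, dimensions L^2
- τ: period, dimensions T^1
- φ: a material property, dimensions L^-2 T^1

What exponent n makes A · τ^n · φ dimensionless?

-1

Balance the T exponent: (1)·n from τ, plus (0) + (1) = 1 from the rest, must sum to zero.
n + 1 = 0, so n = -1.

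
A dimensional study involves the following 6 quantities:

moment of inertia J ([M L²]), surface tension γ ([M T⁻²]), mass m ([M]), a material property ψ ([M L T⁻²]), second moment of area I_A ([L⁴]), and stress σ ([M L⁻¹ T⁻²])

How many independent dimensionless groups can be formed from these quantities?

There are 6 variables and 3 base dimensions (M, L, T).
The dimension matrix has rank 3.
Independent dimensionless groups: 6 − 3 = 3.

3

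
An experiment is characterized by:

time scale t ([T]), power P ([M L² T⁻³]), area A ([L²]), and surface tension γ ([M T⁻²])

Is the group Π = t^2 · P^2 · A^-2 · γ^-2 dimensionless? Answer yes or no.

Sum the exponent of each base dimension across the product:
  M: 2·[t]_M + 2·[P]_M − 2·[A]_M − 2·[γ]_M = 2·(0) + 2·(1) − 2·(0) − 2·(1) = 0
  L: 2·[t]_L + 2·[P]_L − 2·[A]_L − 2·[γ]_L = 2·(0) + 2·(2) − 2·(2) − 2·(0) = 0
  T: 2·[t]_T + 2·[P]_T − 2·[A]_T − 2·[γ]_T = 2·(1) + 2·(-3) − 2·(0) − 2·(-2) = 0
All base exponents vanish — dimensionless.

yes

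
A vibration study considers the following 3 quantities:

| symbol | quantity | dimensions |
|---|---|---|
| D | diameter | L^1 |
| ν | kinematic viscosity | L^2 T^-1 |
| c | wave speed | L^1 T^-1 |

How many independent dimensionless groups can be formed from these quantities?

There are 3 variables and 2 base dimensions (L, T).
The dimension matrix has rank 2.
Independent dimensionless groups: 3 − 2 = 1.

1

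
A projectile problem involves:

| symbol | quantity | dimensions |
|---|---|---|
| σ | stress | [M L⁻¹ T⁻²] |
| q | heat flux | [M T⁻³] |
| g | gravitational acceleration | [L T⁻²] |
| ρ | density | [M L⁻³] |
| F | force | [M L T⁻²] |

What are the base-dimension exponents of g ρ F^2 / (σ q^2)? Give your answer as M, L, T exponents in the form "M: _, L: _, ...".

Collect each base-dimension exponent across the product:
  M: −(1) − 2·(1) + (0) + (1) + 2·(1) = 0
  L: −(-1) − 2·(0) + (1) + (-3) + 2·(1) = 1
  T: −(-2) − 2·(-3) + (-2) + (0) + 2·(-2) = 2
So the dimensions are [L T²].

M: 0, L: 1, T: 2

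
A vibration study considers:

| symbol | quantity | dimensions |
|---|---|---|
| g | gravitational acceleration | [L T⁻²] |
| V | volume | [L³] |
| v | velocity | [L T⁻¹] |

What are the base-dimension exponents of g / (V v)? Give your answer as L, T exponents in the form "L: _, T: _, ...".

Collect each base-dimension exponent across the product:
  L: (1) − (3) − (1) = -3
  T: (-2) − (0) − (-1) = -1
So the dimensions are [L⁻³ T⁻¹].

L: -3, T: -1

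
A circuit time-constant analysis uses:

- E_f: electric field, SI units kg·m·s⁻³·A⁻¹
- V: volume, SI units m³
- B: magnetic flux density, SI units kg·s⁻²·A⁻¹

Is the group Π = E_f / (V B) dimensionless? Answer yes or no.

Sum the exponent of each base dimension across the product:
  M: [E_f]_M − [V]_M − [B]_M = (1) − (0) − (1) = 0
  L: [E_f]_L − [V]_L − [B]_L = (1) − (3) − (0) = -2
  T: [E_f]_T − [V]_T − [B]_T = (-3) − (0) − (-2) = -1
  I: [E_f]_I − [V]_I − [B]_I = (-1) − (0) − (-1) = 0
Net dimensions [L⁻² T⁻¹] ≠ [1] — not dimensionless.

no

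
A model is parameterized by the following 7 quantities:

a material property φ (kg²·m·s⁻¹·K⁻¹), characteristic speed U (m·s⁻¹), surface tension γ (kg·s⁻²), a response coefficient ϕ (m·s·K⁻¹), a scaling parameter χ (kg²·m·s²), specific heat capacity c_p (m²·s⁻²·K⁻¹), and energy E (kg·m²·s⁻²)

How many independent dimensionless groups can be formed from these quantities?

There are 7 variables and 4 base dimensions (M, L, T, Θ).
The dimension matrix has rank 4.
Independent dimensionless groups: 7 − 4 = 3.

3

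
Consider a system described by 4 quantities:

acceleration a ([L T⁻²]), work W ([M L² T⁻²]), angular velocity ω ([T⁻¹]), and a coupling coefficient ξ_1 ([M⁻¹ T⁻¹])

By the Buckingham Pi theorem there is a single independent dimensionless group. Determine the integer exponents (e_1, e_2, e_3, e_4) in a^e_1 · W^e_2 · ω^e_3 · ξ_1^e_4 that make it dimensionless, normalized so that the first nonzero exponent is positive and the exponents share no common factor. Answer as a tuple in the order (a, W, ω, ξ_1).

M: e_1·(0) + e_2·(1) + e_3·(0) + e_4·(-1) = 0
L: e_1·(1) + e_2·(2) + e_3·(0) + e_4·(0) = 0
T: e_1·(-2) + e_2·(-2) + e_3·(-1) + e_4·(-1) = 0
Solving this homogeneous linear system for the smallest-integer solution (first nonzero entry positive) gives (2, -1, -1, -1).

(2, -1, -1, -1)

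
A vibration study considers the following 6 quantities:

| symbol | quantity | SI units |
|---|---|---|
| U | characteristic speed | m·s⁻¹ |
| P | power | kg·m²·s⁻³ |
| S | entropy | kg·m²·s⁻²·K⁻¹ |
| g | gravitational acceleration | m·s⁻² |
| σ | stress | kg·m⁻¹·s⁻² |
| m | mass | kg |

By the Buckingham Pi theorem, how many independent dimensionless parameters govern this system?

2

There are 6 variables and 4 base dimensions (M, L, T, Θ).
The dimension matrix has rank 4.
Independent dimensionless groups: 6 − 4 = 2.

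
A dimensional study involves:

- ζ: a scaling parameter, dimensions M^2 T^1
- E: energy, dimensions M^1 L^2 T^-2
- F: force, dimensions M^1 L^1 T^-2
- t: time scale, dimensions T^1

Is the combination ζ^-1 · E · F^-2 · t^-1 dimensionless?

no

Sum the exponent of each base dimension across the product:
  M: −[ζ]_M + [E]_M − 2·[F]_M − [t]_M = −(2) + (1) − 2·(1) − (0) = -3
  L: −[ζ]_L + [E]_L − 2·[F]_L − [t]_L = −(0) + (2) − 2·(1) − (0) = 0
  T: −[ζ]_T + [E]_T − 2·[F]_T − [t]_T = −(1) + (-2) − 2·(-2) − (1) = 0
Net dimensions [M⁻³] ≠ [1] — not dimensionless.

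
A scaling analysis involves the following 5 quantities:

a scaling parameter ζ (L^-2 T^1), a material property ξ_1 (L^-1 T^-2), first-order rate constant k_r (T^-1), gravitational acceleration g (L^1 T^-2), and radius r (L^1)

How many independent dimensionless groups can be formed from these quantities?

3

There are 5 variables and 2 base dimensions (L, T).
The dimension matrix has rank 2.
Independent dimensionless groups: 5 − 2 = 3.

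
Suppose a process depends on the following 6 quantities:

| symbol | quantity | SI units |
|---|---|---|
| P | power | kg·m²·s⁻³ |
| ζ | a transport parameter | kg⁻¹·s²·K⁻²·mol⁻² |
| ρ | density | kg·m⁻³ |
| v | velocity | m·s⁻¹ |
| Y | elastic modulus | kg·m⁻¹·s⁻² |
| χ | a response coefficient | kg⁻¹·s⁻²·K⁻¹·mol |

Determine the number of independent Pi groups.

There are 6 variables and 5 base dimensions (M, L, T, Θ, N).
The dimension matrix has rank 5.
Independent dimensionless groups: 6 − 5 = 1.

1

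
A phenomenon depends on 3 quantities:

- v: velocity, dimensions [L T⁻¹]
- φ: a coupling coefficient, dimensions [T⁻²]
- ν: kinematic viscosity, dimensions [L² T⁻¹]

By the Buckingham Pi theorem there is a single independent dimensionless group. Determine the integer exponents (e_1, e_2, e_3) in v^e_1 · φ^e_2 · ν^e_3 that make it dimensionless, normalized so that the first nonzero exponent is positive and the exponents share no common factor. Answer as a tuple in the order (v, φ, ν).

L: e_1·(1) + e_2·(0) + e_3·(2) = 0
T: e_1·(-1) + e_2·(-2) + e_3·(-1) = 0
Solving this homogeneous linear system for the smallest-integer solution (first nonzero entry positive) gives (4, -1, -2).

(4, -1, -2)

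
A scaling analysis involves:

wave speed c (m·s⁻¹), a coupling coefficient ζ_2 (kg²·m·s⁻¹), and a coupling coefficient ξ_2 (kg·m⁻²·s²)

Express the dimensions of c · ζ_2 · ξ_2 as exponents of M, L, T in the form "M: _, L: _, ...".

Collect each base-dimension exponent across the product:
  M: (0) + (2) + (1) = 3
  L: (1) + (1) + (-2) = 0
  T: (-1) + (-1) + (2) = 0
So the dimensions are [M³].

M: 3, L: 0, T: 0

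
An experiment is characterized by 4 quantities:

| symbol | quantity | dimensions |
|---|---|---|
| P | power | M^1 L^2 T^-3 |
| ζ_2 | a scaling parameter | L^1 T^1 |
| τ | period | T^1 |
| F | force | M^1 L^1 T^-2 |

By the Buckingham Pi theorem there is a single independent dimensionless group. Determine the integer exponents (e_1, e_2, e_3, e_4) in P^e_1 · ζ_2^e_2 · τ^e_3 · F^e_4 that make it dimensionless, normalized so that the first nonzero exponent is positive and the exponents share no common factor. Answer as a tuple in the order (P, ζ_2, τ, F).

(1, -1, 2, -1)

M: e_1·(1) + e_2·(0) + e_3·(0) + e_4·(1) = 0
L: e_1·(2) + e_2·(1) + e_3·(0) + e_4·(1) = 0
T: e_1·(-3) + e_2·(1) + e_3·(1) + e_4·(-2) = 0
Solving this homogeneous linear system for the smallest-integer solution (first nonzero entry positive) gives (1, -1, 2, -1).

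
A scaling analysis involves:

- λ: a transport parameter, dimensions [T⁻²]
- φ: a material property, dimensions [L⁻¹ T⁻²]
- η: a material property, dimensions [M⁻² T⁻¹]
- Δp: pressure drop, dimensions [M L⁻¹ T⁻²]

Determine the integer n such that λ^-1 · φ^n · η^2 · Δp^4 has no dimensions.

Balance the L exponent: (-1)·n from φ, plus −(0) + 2·(0) + 4·(-1) = -4 from the rest, must sum to zero.
−n − 4 = 0, so n = -4.

-4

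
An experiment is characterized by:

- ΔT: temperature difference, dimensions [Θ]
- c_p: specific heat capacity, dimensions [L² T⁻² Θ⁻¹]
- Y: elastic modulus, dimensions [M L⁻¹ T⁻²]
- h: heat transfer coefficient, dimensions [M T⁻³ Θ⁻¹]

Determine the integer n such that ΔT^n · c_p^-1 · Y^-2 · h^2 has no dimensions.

1

Balance the Θ exponent: (1)·n from ΔT, plus −(-1) − 2·(0) + 2·(-1) = -1 from the rest, must sum to zero.
n − 1 = 0, so n = 1.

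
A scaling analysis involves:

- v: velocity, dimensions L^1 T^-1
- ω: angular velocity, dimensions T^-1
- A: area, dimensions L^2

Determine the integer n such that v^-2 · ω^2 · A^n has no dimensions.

1

Balance the L exponent: (2)·n from A, plus −2·(1) + 2·(0) = -2 from the rest, must sum to zero.
2n − 2 = 0, so n = 1.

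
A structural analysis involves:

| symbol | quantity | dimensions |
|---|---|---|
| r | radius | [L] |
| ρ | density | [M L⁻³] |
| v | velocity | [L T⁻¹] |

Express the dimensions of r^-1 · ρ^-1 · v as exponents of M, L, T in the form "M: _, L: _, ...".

M: -1, L: 3, T: -1

Collect each base-dimension exponent across the product:
  M: −(0) − (1) + (0) = -1
  L: −(1) − (-3) + (1) = 3
  T: −(0) − (0) + (-1) = -1
So the dimensions are [M⁻¹ L³ T⁻¹].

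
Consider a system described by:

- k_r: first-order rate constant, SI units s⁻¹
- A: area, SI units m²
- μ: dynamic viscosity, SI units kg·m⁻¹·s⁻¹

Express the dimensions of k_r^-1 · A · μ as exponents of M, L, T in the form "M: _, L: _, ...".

M: 1, L: 1, T: 0

Collect each base-dimension exponent across the product:
  M: −(0) + (0) + (1) = 1
  L: −(0) + (2) + (-1) = 1
  T: −(-1) + (0) + (-1) = 0
So the dimensions are [M L].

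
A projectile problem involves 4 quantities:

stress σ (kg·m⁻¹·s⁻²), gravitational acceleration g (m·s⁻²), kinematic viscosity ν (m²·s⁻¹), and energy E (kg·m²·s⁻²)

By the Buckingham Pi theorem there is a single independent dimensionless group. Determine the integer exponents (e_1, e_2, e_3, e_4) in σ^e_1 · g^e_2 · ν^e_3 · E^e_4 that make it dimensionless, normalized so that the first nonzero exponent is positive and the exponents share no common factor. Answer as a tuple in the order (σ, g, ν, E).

(1, -1, 2, -1)

M: e_1·(1) + e_2·(0) + e_3·(0) + e_4·(1) = 0
L: e_1·(-1) + e_2·(1) + e_3·(2) + e_4·(2) = 0
T: e_1·(-2) + e_2·(-2) + e_3·(-1) + e_4·(-2) = 0
Solving this homogeneous linear system for the smallest-integer solution (first nonzero entry positive) gives (1, -1, 2, -1).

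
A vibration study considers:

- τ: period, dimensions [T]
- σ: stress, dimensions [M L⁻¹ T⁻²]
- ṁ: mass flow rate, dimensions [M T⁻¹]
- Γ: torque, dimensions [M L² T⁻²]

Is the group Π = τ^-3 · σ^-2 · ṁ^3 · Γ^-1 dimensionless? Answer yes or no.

Sum the exponent of each base dimension across the product:
  M: −3·[τ]_M − 2·[σ]_M + 3·[ṁ]_M − [Γ]_M = −3·(0) − 2·(1) + 3·(1) − (1) = 0
  L: −3·[τ]_L − 2·[σ]_L + 3·[ṁ]_L − [Γ]_L = −3·(0) − 2·(-1) + 3·(0) − (2) = 0
  T: −3·[τ]_T − 2·[σ]_T + 3·[ṁ]_T − [Γ]_T = −3·(1) − 2·(-2) + 3·(-1) − (-2) = 0
All base exponents vanish — dimensionless.

yes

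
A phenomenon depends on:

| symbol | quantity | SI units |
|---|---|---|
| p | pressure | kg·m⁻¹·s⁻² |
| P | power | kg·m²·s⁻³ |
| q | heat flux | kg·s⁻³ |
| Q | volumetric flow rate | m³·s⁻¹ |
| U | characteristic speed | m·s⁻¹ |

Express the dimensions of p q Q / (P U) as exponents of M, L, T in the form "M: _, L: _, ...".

Collect each base-dimension exponent across the product:
  M: (1) − (1) + (1) + (0) − (0) = 1
  L: (-1) − (2) + (0) + (3) − (1) = -1
  T: (-2) − (-3) + (-3) + (-1) − (-1) = -2
So the dimensions are [M L⁻¹ T⁻²].

M: 1, L: -1, T: -2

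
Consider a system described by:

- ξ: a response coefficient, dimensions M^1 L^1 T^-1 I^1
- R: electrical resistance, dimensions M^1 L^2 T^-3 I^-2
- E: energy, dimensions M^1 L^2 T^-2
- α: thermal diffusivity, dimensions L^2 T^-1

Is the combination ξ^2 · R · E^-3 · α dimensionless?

Sum the exponent of each base dimension across the product:
  M: 2·[ξ]_M + [R]_M − 3·[E]_M + [α]_M = 2·(1) + (1) − 3·(1) + (0) = 0
  L: 2·[ξ]_L + [R]_L − 3·[E]_L + [α]_L = 2·(1) + (2) − 3·(2) + (2) = 0
  T: 2·[ξ]_T + [R]_T − 3·[E]_T + [α]_T = 2·(-1) + (-3) − 3·(-2) + (-1) = 0
  I: 2·[ξ]_I + [R]_I − 3·[E]_I + [α]_I = 2·(1) + (-2) − 3·(0) + (0) = 0
All base exponents vanish — dimensionless.

yes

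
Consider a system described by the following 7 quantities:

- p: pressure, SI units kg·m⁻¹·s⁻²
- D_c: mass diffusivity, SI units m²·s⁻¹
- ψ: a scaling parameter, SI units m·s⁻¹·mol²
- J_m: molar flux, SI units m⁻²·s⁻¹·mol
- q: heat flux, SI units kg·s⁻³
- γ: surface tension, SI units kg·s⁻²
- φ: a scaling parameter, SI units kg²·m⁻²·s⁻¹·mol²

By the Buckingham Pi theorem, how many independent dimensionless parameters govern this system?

3

There are 7 variables and 4 base dimensions (M, L, T, N).
The dimension matrix has rank 4.
Independent dimensionless groups: 7 − 4 = 3.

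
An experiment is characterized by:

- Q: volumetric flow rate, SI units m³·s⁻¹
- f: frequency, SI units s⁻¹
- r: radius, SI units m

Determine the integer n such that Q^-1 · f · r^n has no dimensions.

Balance the L exponent: (1)·n from r, plus −(3) + (0) = -3 from the rest, must sum to zero.
n − 3 = 0, so n = 3.

3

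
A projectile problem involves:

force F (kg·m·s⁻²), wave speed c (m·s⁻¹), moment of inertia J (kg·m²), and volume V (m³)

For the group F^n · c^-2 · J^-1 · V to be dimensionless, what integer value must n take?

1

Balance the M exponent: (1)·n from F, plus −2·(0) − (1) + (0) = -1 from the rest, must sum to zero.
n − 1 = 0, so n = 1.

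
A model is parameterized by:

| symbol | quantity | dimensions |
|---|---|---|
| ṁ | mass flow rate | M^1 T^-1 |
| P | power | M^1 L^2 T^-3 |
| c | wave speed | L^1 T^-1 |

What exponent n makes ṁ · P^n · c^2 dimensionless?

-1

Balance the M exponent: (1)·n from P, plus (1) + 2·(0) = 1 from the rest, must sum to zero.
n + 1 = 0, so n = -1.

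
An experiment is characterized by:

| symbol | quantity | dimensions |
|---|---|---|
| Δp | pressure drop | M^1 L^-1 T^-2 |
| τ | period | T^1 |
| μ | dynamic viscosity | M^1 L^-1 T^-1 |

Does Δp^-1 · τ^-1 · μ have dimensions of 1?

yes

Sum the exponent of each base dimension across the product:
  M: −[Δp]_M − [τ]_M + [μ]_M = −(1) − (0) + (1) = 0
  L: −[Δp]_L − [τ]_L + [μ]_L = −(-1) − (0) + (-1) = 0
  T: −[Δp]_T − [τ]_T + [μ]_T = −(-2) − (1) + (-1) = 0
All base exponents vanish — dimensionless.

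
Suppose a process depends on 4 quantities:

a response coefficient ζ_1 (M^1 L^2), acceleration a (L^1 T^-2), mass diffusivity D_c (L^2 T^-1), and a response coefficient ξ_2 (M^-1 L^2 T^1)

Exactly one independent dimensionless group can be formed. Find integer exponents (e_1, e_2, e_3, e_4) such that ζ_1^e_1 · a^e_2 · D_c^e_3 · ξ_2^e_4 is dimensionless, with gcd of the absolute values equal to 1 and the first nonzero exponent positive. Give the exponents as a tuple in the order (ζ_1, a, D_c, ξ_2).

M: e_1·(1) + e_2·(0) + e_3·(0) + e_4·(-1) = 0
L: e_1·(2) + e_2·(1) + e_3·(2) + e_4·(2) = 0
T: e_1·(0) + e_2·(-2) + e_3·(-1) + e_4·(1) = 0
Solving this homogeneous linear system for the smallest-integer solution (first nonzero entry positive) gives (1, 2, -3, 1).

(1, 2, -3, 1)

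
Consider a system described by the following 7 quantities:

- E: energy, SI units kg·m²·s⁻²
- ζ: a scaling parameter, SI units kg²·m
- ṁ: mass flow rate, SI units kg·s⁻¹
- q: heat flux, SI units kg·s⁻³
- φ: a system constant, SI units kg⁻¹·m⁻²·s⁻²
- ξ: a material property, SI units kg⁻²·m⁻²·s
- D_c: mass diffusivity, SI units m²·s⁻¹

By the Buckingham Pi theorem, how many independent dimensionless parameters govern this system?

4

There are 7 variables and 3 base dimensions (M, L, T).
The dimension matrix has rank 3.
Independent dimensionless groups: 7 − 3 = 4.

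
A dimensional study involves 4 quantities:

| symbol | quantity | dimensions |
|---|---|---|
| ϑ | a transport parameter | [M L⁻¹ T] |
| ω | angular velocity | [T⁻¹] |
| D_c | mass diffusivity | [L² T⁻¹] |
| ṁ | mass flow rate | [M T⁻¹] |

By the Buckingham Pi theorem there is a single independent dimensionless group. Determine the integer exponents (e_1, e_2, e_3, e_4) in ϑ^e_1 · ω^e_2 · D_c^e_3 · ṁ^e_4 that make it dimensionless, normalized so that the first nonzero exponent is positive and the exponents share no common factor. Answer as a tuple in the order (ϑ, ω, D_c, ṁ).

(2, 3, 1, -2)

M: e_1·(1) + e_2·(0) + e_3·(0) + e_4·(1) = 0
L: e_1·(-1) + e_2·(0) + e_3·(2) + e_4·(0) = 0
T: e_1·(1) + e_2·(-1) + e_3·(-1) + e_4·(-1) = 0
Solving this homogeneous linear system for the smallest-integer solution (first nonzero entry positive) gives (2, 3, 1, -2).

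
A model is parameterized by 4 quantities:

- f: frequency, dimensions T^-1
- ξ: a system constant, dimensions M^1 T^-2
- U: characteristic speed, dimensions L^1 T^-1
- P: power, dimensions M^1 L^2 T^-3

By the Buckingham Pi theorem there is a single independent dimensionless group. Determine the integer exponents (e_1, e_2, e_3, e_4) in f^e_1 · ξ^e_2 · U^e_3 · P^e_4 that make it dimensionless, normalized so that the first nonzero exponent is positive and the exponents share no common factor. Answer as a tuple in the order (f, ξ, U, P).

M: e_1·(0) + e_2·(1) + e_3·(0) + e_4·(1) = 0
L: e_1·(0) + e_2·(0) + e_3·(1) + e_4·(2) = 0
T: e_1·(-1) + e_2·(-2) + e_3·(-1) + e_4·(-3) = 0
Solving this homogeneous linear system for the smallest-integer solution (first nonzero entry positive) gives (1, -1, -2, 1).

(1, -1, -2, 1)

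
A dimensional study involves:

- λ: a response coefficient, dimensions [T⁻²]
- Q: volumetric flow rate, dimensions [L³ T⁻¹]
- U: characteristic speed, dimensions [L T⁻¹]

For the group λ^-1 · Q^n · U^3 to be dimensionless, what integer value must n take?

Balance the L exponent: (3)·n from Q, plus −(0) + 3·(1) = 3 from the rest, must sum to zero.
3n + 3 = 0, so n = -1.

-1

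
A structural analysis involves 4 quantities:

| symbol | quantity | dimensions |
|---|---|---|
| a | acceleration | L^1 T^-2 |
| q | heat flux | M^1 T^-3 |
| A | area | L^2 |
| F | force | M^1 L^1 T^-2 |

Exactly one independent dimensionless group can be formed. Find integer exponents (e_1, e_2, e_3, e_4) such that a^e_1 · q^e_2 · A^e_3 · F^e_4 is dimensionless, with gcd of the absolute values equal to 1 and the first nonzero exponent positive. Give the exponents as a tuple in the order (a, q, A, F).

(2, -4, -3, 4)

M: e_1·(0) + e_2·(1) + e_3·(0) + e_4·(1) = 0
L: e_1·(1) + e_2·(0) + e_3·(2) + e_4·(1) = 0
T: e_1·(-2) + e_2·(-3) + e_3·(0) + e_4·(-2) = 0
Solving this homogeneous linear system for the smallest-integer solution (first nonzero entry positive) gives (2, -4, -3, 4).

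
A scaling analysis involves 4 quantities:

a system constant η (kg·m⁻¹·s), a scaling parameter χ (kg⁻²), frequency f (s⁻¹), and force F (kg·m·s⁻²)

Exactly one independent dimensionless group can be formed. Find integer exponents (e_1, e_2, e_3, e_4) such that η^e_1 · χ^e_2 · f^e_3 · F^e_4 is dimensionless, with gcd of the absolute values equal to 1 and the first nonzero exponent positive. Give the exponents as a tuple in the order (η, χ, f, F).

(1, 1, -1, 1)

M: e_1·(1) + e_2·(-2) + e_3·(0) + e_4·(1) = 0
L: e_1·(-1) + e_2·(0) + e_3·(0) + e_4·(1) = 0
T: e_1·(1) + e_2·(0) + e_3·(-1) + e_4·(-2) = 0
Solving this homogeneous linear system for the smallest-integer solution (first nonzero entry positive) gives (1, 1, -1, 1).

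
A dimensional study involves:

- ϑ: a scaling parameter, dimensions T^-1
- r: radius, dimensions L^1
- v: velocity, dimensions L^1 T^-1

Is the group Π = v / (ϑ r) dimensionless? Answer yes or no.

yes

Sum the exponent of each base dimension across the product:
  L: −[ϑ]_L − [r]_L + [v]_L = −(0) − (1) + (1) = 0
  T: −[ϑ]_T − [r]_T + [v]_T = −(-1) − (0) + (-1) = 0
All base exponents vanish — dimensionless.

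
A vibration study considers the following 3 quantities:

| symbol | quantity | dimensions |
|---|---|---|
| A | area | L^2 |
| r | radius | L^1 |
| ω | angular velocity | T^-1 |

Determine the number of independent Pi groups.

There are 3 variables and 2 base dimensions (L, T).
The dimension matrix has rank 2.
Independent dimensionless groups: 3 − 2 = 1.

1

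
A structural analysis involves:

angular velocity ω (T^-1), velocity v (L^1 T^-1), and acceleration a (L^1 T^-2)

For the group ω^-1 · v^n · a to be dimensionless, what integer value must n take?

Balance the L exponent: (1)·n from v, plus −(0) + (1) = 1 from the rest, must sum to zero.
n + 1 = 0, so n = -1.

-1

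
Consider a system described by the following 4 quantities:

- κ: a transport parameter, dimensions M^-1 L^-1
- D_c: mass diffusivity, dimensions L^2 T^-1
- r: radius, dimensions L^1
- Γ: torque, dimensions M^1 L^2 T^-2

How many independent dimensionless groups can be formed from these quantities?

There are 4 variables and 3 base dimensions (M, L, T).
The dimension matrix has rank 3.
Independent dimensionless groups: 4 − 3 = 1.

1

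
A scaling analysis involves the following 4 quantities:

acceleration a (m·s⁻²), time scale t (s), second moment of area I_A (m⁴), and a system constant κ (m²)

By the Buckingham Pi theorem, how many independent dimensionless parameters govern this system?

2

There are 4 variables and 2 base dimensions (L, T).
The dimension matrix has rank 2.
Independent dimensionless groups: 4 − 2 = 2.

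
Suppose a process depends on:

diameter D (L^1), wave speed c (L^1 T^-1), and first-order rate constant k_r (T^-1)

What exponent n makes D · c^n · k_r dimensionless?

-1

Balance the L exponent: (1)·n from c, plus (1) + (0) = 1 from the rest, must sum to zero.
n + 1 = 0, so n = -1.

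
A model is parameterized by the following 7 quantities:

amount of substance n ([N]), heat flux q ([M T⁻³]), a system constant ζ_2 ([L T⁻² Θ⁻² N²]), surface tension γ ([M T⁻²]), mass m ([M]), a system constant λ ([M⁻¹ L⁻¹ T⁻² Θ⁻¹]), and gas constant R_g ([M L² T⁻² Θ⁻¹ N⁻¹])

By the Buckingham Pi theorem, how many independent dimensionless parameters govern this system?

There are 7 variables and 5 base dimensions (M, L, T, Θ, N).
The dimension matrix has rank 5.
Independent dimensionless groups: 7 − 5 = 2.

2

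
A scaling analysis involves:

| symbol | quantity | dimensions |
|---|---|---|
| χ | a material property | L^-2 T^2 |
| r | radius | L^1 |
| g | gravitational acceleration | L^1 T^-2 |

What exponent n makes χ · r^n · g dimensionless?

1

Balance the L exponent: (1)·n from r, plus (-2) + (1) = -1 from the rest, must sum to zero.
n − 1 = 0, so n = 1.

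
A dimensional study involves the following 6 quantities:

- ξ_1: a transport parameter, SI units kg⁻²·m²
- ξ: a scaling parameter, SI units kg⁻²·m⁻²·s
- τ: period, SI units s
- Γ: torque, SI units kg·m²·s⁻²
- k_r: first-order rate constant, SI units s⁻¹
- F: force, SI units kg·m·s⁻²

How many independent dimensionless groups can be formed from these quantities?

3

There are 6 variables and 3 base dimensions (M, L, T).
The dimension matrix has rank 3.
Independent dimensionless groups: 6 − 3 = 3.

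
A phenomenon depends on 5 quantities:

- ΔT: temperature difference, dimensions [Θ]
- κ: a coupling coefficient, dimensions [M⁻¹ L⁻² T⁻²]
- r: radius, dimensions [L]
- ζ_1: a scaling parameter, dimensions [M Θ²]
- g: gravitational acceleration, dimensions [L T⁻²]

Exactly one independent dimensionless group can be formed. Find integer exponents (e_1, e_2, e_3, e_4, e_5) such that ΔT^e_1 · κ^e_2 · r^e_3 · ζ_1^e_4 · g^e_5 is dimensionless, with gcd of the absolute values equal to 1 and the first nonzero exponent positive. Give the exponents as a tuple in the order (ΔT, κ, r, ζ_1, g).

(2, -1, -3, -1, 1)

M: e_1·(0) + e_2·(-1) + e_3·(0) + e_4·(1) + e_5·(0) = 0
L: e_1·(0) + e_2·(-2) + e_3·(1) + e_4·(0) + e_5·(1) = 0
T: e_1·(0) + e_2·(-2) + e_3·(0) + e_4·(0) + e_5·(-2) = 0
Θ: e_1·(1) + e_2·(0) + e_3·(0) + e_4·(2) + e_5·(0) = 0
Solving this homogeneous linear system for the smallest-integer solution (first nonzero entry positive) gives (2, -1, -3, -1, 1).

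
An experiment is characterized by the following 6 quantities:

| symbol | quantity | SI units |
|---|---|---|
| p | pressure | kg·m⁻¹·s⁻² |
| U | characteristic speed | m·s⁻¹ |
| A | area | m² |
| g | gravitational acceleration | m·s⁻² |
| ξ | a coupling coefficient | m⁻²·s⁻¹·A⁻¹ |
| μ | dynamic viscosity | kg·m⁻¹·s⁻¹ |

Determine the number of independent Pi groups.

2

There are 6 variables and 4 base dimensions (M, L, T, I).
The dimension matrix has rank 4.
Independent dimensionless groups: 6 − 4 = 2.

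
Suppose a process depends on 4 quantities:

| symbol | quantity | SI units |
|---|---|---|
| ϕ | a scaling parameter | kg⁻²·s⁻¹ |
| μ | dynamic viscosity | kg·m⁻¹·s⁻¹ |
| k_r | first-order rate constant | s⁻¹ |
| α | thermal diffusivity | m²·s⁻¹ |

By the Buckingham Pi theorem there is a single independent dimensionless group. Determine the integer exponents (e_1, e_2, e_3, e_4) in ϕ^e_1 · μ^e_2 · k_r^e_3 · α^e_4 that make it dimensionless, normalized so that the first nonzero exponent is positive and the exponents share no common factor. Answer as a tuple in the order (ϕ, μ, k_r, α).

(1, 2, -4, 1)

M: e_1·(-2) + e_2·(1) + e_3·(0) + e_4·(0) = 0
L: e_1·(0) + e_2·(-1) + e_3·(0) + e_4·(2) = 0
T: e_1·(-1) + e_2·(-1) + e_3·(-1) + e_4·(-1) = 0
Solving this homogeneous linear system for the smallest-integer solution (first nonzero entry positive) gives (1, 2, -4, 1).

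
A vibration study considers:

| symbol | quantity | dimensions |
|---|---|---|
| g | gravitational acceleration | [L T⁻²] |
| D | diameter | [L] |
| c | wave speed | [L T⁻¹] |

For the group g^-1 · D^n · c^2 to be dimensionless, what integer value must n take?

Balance the L exponent: (1)·n from D, plus −(1) + 2·(1) = 1 from the rest, must sum to zero.
n + 1 = 0, so n = -1.

-1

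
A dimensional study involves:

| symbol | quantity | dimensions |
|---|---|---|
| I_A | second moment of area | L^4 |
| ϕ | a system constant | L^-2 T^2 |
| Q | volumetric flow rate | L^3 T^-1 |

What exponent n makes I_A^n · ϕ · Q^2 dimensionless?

Balance the L exponent: (4)·n from I_A, plus (-2) + 2·(3) = 4 from the rest, must sum to zero.
4n + 4 = 0, so n = -1.

-1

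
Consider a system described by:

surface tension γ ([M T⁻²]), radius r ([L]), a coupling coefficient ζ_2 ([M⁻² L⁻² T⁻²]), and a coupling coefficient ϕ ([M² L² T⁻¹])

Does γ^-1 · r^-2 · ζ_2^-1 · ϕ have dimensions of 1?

no

Sum the exponent of each base dimension across the product:
  M: −[γ]_M − 2·[r]_M − [ζ_2]_M + [ϕ]_M = −(1) − 2·(0) − (-2) + (2) = 3
  L: −[γ]_L − 2·[r]_L − [ζ_2]_L + [ϕ]_L = −(0) − 2·(1) − (-2) + (2) = 2
  T: −[γ]_T − 2·[r]_T − [ζ_2]_T + [ϕ]_T = −(-2) − 2·(0) − (-2) + (-1) = 3
Net dimensions [M³ L² T³] ≠ [1] — not dimensionless.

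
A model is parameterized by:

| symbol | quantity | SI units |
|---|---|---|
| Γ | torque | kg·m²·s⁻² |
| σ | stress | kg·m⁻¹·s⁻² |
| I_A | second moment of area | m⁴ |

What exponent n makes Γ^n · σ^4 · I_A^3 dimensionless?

Balance the M exponent: (1)·n from Γ, plus 4·(1) + 3·(0) = 4 from the rest, must sum to zero.
n + 4 = 0, so n = -4.

-4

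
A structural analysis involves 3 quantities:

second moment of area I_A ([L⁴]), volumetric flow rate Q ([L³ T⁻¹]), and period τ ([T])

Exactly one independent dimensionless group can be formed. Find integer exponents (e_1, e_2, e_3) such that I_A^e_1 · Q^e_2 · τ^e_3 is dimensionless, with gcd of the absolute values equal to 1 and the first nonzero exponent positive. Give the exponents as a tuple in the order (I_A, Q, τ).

L: e_1·(4) + e_2·(3) + e_3·(0) = 0
T: e_1·(0) + e_2·(-1) + e_3·(1) = 0
Solving this homogeneous linear system for the smallest-integer solution (first nonzero entry positive) gives (3, -4, -4).

(3, -4, -4)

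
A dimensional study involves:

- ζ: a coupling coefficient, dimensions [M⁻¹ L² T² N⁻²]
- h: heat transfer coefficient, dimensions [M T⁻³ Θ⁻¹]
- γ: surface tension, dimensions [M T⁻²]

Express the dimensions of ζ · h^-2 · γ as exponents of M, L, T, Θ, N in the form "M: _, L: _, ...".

Collect each base-dimension exponent across the product:
  M: (-1) − 2·(1) + (1) = -2
  L: (2) − 2·(0) + (0) = 2
  T: (2) − 2·(-3) + (-2) = 6
  Θ: (0) − 2·(-1) + (0) = 2
  N: (-2) − 2·(0) + (0) = -2
So the dimensions are [M⁻² L² T⁶ Θ² N⁻²].

M: -2, L: 2, T: 6, Θ: 2, N: -2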